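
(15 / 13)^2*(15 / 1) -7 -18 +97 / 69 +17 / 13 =-27008 / 11661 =-2.32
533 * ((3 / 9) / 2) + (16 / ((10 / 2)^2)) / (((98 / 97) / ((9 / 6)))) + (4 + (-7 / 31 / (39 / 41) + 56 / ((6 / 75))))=2350523377 / 2962050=793.55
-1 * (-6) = 6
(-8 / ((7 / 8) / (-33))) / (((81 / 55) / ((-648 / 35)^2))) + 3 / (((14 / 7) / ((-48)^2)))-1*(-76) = 126492068 / 1715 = 73756.31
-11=-11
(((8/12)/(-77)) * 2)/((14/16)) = -32/1617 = -0.02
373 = 373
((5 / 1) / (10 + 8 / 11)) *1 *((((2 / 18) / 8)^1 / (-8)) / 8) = -55 / 543744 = -0.00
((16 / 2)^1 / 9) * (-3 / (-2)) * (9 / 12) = 1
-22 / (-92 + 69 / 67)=1474 / 6095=0.24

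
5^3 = 125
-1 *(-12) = 12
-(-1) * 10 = 10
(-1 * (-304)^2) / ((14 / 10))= -462080 / 7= -66011.43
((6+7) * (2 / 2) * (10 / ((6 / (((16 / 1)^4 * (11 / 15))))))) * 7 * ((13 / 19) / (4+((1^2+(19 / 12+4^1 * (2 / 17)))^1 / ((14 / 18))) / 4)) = 231967031296 / 231705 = 1001130.88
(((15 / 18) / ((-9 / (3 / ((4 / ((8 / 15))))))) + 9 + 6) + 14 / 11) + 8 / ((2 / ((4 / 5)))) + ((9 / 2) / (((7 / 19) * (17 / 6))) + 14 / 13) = 57026989 / 2297295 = 24.82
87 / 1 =87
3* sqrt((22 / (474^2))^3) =11* sqrt(22) / 17749404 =0.00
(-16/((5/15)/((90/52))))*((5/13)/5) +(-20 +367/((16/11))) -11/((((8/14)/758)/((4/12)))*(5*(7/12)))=-19491487/13520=-1441.68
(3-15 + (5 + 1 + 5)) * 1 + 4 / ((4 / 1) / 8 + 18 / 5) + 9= 368 / 41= 8.98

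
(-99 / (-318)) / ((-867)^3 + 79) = -33 / 69081714104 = -0.00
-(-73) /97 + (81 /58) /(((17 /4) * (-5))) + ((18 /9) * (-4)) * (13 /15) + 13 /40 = -33980509 /5738520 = -5.92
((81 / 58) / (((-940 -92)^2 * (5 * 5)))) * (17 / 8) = 0.00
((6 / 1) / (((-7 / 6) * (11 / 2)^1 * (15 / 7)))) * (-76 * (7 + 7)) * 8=204288 / 55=3714.33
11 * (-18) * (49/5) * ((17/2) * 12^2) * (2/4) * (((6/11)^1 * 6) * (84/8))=-204038352/5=-40807670.40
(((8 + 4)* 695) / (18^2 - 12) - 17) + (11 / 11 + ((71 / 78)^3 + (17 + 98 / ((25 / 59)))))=3081799739 / 11863800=259.76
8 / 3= 2.67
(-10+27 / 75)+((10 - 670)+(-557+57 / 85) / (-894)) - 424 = -207646039 / 189975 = -1093.02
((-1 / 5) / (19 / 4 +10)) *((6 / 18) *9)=-12 / 295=-0.04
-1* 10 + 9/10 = -91/10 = -9.10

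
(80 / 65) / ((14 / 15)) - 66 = -5886 / 91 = -64.68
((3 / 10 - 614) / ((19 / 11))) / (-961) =3553 / 9610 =0.37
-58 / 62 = -29 / 31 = -0.94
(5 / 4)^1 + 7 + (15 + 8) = 31.25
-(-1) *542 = 542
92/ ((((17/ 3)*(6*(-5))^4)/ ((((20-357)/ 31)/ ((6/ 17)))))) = -7751/ 12555000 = -0.00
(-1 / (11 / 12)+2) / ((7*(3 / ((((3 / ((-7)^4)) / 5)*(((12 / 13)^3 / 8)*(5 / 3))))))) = 720 / 406174769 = 0.00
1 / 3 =0.33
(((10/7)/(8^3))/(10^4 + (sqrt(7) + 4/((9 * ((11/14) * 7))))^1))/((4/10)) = 306283725/439091865612736-245025 * sqrt(7)/3512734924901888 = 0.00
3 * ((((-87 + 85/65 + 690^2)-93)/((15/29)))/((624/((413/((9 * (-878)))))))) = -74101423529/320505120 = -231.20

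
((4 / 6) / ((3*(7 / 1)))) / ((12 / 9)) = 1 / 42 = 0.02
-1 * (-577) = 577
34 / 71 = 0.48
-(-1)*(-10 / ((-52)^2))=-5 / 1352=-0.00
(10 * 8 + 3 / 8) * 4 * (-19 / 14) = -12217 / 28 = -436.32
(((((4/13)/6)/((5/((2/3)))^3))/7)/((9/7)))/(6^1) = 8/3553875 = 0.00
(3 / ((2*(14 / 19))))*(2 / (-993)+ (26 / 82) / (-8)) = -257735 / 3039904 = -0.08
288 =288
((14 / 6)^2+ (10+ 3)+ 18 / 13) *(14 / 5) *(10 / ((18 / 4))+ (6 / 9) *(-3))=12992 / 1053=12.34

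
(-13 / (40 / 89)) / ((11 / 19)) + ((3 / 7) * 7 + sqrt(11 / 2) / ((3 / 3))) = -20663 / 440 + sqrt(22) / 2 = -44.62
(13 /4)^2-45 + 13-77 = -98.44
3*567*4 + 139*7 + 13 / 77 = 598842 / 77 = 7777.17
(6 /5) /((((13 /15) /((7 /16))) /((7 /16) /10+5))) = 50841 /16640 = 3.06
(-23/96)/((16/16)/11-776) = 0.00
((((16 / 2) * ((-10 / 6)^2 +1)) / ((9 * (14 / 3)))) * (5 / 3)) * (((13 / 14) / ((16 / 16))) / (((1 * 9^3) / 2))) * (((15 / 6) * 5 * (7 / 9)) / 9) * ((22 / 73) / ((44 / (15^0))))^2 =27625 / 178419092607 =0.00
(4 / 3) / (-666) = -2 / 999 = -0.00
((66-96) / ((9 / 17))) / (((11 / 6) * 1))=-30.91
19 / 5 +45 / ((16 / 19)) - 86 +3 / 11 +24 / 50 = -123243 / 4400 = -28.01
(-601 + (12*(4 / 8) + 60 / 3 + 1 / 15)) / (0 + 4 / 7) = -15092 / 15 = -1006.13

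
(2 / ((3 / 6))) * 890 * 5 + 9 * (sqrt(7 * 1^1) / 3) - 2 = 3 * sqrt(7) + 17798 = 17805.94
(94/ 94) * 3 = 3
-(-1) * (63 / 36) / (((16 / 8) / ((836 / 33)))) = 22.17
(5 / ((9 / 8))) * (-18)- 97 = -177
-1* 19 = -19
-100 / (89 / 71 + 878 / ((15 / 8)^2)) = -0.40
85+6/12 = 171/2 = 85.50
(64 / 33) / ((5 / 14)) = 896 / 165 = 5.43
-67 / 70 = -0.96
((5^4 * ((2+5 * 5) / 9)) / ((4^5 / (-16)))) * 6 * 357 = -2008125 / 32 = -62753.91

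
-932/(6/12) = -1864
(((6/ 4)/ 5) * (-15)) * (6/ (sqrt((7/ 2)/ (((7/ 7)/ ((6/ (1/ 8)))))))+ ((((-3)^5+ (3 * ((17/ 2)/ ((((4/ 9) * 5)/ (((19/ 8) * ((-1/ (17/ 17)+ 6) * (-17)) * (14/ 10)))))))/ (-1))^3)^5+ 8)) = -4881751269334877369015876622588615138535303182124506915734019905745738502245536101369373391/ 75557863725914323419136000000000000000 - 9 * sqrt(42)/ 28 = -64609440084799107981253090000000000000000000000000000.00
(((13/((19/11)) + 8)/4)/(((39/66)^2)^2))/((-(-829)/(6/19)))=0.01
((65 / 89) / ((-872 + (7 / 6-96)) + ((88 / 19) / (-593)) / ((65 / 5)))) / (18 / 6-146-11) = 28561845 / 5822848809547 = 0.00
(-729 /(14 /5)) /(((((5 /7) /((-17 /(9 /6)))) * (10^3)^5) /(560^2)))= 202419 /156250000000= 0.00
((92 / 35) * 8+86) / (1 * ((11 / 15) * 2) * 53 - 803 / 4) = -44952 / 51667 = -0.87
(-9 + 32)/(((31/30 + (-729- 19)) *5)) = -138/22409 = -0.01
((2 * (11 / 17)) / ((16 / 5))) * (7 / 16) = 385 / 2176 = 0.18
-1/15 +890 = 13349/15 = 889.93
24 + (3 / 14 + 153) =2481 / 14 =177.21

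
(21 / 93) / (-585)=-7 / 18135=-0.00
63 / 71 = 0.89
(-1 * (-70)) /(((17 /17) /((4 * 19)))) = 5320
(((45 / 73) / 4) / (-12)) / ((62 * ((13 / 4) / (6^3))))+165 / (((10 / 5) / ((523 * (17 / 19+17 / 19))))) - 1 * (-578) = 43481186048 / 558961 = 77789.30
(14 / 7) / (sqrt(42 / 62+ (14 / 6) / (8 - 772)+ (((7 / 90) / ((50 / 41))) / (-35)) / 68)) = 600 * sqrt(614905534168523) / 6108919739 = 2.44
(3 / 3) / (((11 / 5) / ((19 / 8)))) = 95 / 88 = 1.08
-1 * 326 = -326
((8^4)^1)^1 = 4096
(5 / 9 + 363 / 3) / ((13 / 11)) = 12034 / 117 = 102.85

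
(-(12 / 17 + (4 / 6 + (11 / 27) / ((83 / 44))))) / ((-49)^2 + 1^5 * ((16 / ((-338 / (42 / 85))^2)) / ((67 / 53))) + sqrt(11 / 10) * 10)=-1633803933428731306612156150 / 2469391939244362212275922644859 + 680468102883327682153750 * sqrt(110) / 2469391939244362212275922644859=-0.00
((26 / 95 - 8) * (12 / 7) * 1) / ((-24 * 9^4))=367 / 4363065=0.00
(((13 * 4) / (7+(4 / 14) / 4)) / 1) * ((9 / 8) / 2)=91 / 22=4.14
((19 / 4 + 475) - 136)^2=1890625 / 16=118164.06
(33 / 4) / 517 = 3 / 188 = 0.02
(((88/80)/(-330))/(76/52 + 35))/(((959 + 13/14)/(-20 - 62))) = 3731/477756450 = 0.00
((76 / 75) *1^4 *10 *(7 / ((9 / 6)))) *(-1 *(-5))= 2128 / 9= 236.44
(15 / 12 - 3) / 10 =-7 / 40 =-0.18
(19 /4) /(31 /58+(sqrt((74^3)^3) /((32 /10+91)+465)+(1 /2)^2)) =-24498942741 /1399012136541998784719+1674648465174480 * sqrt(74) /1399012136541998784719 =0.00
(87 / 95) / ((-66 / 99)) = -261 / 190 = -1.37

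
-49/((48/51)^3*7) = -34391/4096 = -8.40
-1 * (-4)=4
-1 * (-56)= 56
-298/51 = -5.84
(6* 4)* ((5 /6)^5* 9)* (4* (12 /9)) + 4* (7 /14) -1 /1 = 12527 /27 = 463.96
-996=-996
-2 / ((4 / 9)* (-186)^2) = -1 / 7688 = -0.00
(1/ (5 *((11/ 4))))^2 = 16/ 3025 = 0.01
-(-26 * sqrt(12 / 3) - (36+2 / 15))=88.13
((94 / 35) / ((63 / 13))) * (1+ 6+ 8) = 1222 / 147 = 8.31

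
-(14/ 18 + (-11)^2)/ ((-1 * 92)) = 274/ 207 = 1.32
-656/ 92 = -164/ 23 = -7.13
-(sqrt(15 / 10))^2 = -3 / 2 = -1.50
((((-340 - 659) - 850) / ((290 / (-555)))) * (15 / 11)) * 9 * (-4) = -55414530 / 319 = -173713.26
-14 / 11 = -1.27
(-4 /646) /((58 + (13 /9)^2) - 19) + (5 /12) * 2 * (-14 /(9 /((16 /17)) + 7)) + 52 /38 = 56732849 /85458048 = 0.66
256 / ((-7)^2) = 256 / 49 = 5.22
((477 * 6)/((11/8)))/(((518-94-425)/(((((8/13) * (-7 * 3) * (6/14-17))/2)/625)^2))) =-44364754944/726171875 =-61.09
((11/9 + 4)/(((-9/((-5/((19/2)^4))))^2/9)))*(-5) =-1504000/1375668606321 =-0.00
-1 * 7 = -7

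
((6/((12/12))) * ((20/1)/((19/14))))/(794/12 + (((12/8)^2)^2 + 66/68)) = 274176/223877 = 1.22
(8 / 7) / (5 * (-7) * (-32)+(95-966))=8 / 1743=0.00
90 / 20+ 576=1161 / 2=580.50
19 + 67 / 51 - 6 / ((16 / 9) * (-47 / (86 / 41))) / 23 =183725435 / 9041484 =20.32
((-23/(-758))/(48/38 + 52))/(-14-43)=-1/100056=-0.00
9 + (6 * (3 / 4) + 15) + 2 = 61 / 2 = 30.50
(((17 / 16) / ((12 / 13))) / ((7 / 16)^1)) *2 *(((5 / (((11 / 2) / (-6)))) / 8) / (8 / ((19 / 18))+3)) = -20995 / 61908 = -0.34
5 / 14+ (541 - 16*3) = 6907 / 14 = 493.36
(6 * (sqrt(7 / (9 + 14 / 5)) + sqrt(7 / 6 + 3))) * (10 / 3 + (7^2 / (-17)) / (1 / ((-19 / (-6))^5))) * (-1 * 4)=120888211 * sqrt(2065) / 324972 + 604441055 * sqrt(6) / 33048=61704.99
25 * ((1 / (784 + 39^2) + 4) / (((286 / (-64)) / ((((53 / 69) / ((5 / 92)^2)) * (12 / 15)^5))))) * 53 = -312339934478336 / 3090140625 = -101076.28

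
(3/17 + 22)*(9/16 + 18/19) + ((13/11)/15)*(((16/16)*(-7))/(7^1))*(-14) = 1734863/50160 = 34.59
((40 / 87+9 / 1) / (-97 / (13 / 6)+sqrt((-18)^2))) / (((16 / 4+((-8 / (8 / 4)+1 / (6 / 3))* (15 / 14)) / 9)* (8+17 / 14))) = -149786 / 13995081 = -0.01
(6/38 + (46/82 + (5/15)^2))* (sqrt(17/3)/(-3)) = -5819* sqrt(51)/63099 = -0.66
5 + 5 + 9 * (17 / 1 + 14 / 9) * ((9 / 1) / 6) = 521 / 2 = 260.50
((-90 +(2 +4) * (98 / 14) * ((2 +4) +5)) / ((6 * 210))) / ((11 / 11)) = 31 / 105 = 0.30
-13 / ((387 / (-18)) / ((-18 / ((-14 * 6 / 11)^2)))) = -1573 / 8428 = -0.19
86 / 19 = 4.53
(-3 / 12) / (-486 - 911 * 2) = 1 / 9232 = 0.00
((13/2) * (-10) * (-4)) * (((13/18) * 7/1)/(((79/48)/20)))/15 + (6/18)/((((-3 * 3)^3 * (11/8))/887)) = 2023221176/1900503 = 1064.57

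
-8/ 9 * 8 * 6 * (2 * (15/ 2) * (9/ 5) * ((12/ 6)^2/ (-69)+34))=-899328/ 23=-39101.22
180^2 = 32400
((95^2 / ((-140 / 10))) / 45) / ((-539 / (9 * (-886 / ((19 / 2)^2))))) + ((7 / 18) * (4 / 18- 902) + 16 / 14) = -107544226 / 305613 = -351.90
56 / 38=28 / 19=1.47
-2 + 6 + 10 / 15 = 14 / 3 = 4.67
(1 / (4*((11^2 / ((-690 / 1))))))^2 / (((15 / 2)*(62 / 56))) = 111090 / 453871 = 0.24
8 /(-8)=-1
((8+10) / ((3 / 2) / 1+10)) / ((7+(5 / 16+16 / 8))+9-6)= 576 / 4531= 0.13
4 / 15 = 0.27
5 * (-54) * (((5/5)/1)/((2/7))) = -945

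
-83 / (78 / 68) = -2822 / 39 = -72.36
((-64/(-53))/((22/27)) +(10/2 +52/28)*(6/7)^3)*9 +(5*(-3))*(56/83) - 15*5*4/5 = -2081838084/116181989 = -17.92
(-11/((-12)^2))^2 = 121/20736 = 0.01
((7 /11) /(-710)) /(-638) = 7 /4982780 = 0.00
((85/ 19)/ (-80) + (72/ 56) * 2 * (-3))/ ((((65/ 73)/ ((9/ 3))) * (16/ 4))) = -724233/ 110656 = -6.54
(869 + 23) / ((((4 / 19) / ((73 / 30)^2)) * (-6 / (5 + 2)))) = -158052811 / 5400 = -29269.04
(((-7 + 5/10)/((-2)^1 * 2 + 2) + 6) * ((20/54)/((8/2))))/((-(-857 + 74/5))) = 925/909576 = 0.00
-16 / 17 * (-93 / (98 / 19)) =14136 / 833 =16.97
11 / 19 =0.58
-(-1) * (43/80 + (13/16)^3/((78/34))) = 47389/61440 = 0.77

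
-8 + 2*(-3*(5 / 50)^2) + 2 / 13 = -5139 / 650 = -7.91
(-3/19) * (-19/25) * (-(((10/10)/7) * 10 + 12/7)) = -66/175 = -0.38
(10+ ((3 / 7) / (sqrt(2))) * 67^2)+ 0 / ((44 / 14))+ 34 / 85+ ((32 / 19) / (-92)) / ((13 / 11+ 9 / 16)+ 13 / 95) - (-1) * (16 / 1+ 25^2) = 2356140483 / 3617095+ 13467 * sqrt(2) / 14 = 2011.76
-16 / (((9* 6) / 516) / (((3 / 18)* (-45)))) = 3440 / 3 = 1146.67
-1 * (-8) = 8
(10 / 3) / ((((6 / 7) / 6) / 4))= 280 / 3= 93.33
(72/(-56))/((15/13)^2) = -169/175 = -0.97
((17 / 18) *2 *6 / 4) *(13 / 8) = 221 / 48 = 4.60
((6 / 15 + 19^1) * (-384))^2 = 1387413504 / 25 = 55496540.16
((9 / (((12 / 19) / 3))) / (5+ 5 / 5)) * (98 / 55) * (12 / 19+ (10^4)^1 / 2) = 3491691 / 55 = 63485.29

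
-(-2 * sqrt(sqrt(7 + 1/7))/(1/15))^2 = -4500 * sqrt(14)/7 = -2405.35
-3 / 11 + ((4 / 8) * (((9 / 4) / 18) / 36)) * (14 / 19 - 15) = -35813 / 120384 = -0.30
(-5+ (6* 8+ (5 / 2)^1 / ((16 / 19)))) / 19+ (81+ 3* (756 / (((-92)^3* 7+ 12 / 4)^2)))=1506930587587365655 / 18064508315469152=83.42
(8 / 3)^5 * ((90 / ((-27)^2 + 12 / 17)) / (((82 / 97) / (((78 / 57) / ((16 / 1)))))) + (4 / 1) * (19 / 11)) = 1607274844160 / 1722034809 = 933.36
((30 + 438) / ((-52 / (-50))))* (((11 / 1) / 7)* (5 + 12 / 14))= 202950 / 49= 4141.84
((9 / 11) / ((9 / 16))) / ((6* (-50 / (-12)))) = 16 / 275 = 0.06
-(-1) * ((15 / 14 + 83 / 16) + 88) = 10557 / 112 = 94.26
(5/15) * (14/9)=14/27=0.52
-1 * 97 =-97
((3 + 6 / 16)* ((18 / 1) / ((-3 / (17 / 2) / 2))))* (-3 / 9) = 459 / 4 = 114.75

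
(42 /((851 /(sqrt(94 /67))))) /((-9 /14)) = -196 * sqrt(6298) /171051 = -0.09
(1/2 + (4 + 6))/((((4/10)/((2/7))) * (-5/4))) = -6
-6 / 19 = -0.32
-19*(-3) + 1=58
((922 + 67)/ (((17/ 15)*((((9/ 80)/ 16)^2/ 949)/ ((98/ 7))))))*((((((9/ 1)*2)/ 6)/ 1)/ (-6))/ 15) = -10764168396800/ 1377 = -7817115756.57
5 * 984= 4920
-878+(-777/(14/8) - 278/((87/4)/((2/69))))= -7938190/6003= -1322.37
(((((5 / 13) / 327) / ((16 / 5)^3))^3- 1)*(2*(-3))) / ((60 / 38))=100301345689789278682109 / 26395090970998399303680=3.80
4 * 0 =0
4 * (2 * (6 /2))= 24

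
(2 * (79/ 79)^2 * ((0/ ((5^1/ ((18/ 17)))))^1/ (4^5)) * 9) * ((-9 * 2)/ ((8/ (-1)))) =0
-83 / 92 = -0.90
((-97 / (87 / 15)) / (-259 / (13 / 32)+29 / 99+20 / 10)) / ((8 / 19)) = 11859705 / 189674152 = 0.06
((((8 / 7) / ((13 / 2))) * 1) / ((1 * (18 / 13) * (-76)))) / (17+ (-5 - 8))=-1 / 2394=-0.00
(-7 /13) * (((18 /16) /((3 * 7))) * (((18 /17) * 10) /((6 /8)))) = -90 /221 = -0.41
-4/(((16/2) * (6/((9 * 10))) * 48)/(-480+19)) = 2305/32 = 72.03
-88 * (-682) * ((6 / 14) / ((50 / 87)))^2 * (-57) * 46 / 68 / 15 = -85791.54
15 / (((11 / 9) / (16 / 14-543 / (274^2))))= 80568945 / 5780852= 13.94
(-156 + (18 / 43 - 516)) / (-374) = 1.80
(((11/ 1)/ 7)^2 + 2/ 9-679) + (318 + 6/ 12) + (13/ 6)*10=-296477/ 882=-336.14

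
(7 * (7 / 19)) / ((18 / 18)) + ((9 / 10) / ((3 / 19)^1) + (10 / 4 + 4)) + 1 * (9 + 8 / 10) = 467 / 19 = 24.58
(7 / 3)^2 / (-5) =-49 / 45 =-1.09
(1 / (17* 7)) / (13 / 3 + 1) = 0.00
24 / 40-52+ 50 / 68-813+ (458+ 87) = -54173 / 170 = -318.66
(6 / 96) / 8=1 / 128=0.01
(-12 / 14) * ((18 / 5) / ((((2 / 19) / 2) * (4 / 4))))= -2052 / 35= -58.63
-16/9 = -1.78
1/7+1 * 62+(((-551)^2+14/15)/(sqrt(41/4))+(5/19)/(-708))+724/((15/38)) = 297601527/156940+9108058 * sqrt(41)/615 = 96725.59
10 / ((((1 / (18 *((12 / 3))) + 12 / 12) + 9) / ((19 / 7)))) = 13680 / 5047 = 2.71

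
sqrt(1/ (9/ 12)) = 2*sqrt(3)/ 3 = 1.15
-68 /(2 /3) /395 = -102 /395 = -0.26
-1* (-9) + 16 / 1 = 25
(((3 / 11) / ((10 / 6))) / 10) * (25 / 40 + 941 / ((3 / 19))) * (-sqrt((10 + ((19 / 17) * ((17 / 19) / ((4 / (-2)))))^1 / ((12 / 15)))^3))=-6437115 * sqrt(6) / 5632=-2799.65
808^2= 652864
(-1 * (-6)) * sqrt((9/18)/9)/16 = sqrt(2)/16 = 0.09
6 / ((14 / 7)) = 3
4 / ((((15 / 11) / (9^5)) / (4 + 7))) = 9526572 / 5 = 1905314.40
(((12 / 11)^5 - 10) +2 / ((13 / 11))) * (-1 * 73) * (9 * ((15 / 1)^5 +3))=7063932083319432 / 2093663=3373958503.98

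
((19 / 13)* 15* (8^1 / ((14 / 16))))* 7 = 18240 / 13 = 1403.08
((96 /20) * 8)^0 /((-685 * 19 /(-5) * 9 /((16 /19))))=16 /445113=0.00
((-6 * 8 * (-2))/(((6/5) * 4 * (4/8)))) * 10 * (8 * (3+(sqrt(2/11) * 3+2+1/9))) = 9600 * sqrt(22)/11+147200/9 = 20449.01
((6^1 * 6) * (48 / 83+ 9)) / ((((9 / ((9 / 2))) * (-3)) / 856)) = -4083120 / 83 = -49194.22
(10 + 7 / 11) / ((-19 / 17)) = -1989 / 209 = -9.52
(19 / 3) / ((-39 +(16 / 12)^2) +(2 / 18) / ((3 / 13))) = -171 / 992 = -0.17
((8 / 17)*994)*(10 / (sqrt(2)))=39760*sqrt(2) / 17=3307.60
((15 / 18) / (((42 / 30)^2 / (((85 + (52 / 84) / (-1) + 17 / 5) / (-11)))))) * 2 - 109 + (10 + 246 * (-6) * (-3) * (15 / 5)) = 447492620 / 33957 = 13178.21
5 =5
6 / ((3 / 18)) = 36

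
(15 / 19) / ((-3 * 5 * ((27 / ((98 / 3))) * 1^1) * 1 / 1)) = -98 / 1539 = -0.06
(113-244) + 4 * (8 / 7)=-885 / 7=-126.43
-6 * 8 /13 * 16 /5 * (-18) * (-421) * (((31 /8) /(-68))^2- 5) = 447394.17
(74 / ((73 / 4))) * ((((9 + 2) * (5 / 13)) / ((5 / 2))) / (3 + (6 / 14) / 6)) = 91168 / 40807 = 2.23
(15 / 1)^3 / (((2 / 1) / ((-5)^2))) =84375 / 2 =42187.50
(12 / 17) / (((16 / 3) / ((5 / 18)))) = 5 / 136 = 0.04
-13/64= -0.20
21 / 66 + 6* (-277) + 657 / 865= -31607351 / 19030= -1660.92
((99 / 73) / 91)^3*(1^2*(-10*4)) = -38811960 / 293151929707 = -0.00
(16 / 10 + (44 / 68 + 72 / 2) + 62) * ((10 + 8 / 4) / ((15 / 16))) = 545344 / 425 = 1283.16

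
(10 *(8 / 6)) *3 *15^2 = 9000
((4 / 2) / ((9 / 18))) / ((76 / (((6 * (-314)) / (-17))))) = 1884 / 323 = 5.83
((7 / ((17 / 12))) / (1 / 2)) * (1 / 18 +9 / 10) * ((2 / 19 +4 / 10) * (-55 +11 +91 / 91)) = -1656704 / 8075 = -205.16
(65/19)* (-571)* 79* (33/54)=-32252935/342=-94306.83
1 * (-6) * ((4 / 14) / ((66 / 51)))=-102 / 77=-1.32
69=69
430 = 430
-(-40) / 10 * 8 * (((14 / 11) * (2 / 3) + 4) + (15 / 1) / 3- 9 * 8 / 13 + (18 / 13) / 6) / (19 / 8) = 498688 / 8151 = 61.18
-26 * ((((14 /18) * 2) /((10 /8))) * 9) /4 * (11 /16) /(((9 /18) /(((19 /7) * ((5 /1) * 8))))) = -10868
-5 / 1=-5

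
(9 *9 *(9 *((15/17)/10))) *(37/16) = 148.75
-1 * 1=-1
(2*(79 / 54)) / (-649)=-79 / 17523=-0.00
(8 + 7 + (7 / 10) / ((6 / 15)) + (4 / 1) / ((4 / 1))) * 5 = 355 / 4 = 88.75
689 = 689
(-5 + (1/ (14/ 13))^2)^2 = 657721/ 38416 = 17.12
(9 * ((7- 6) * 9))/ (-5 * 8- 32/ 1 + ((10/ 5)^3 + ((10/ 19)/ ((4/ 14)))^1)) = -1539/ 1181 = -1.30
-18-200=-218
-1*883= -883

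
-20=-20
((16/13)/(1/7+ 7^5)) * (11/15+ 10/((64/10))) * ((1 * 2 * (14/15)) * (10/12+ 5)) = 188993/103237875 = 0.00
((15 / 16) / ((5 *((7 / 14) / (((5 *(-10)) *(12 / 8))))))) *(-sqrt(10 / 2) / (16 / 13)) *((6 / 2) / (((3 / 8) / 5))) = 14625 *sqrt(5) / 16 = 2043.91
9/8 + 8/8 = 17/8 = 2.12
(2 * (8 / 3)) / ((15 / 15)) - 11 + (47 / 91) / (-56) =-86773 / 15288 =-5.68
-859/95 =-9.04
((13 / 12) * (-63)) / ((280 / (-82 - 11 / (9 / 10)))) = 22.97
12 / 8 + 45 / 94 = 93 / 47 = 1.98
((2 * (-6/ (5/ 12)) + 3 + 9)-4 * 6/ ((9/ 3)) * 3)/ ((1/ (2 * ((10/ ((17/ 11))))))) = -528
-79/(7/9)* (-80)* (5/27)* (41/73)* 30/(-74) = -6478000/18907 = -342.62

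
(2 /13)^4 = 16 /28561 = 0.00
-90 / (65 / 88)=-1584 / 13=-121.85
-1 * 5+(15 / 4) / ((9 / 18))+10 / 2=15 / 2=7.50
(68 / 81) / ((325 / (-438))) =-9928 / 8775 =-1.13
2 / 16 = 1 / 8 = 0.12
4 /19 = 0.21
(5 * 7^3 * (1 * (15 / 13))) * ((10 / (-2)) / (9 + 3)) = -42875 / 52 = -824.52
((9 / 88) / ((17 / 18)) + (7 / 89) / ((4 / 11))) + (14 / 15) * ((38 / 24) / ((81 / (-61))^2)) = 11426331179 / 9827525070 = 1.16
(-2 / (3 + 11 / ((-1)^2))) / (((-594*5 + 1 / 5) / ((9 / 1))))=45 / 103943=0.00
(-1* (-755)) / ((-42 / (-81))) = 20385 / 14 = 1456.07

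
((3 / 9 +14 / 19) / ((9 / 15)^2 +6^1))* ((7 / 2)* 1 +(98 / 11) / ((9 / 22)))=693875 / 163134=4.25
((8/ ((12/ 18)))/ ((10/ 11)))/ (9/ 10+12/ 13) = 572/ 79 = 7.24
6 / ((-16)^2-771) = -0.01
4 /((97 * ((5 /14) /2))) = 112 /485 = 0.23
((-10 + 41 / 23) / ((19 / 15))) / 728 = -405 / 45448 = -0.01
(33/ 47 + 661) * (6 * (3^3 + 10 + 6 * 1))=8023800/ 47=170719.15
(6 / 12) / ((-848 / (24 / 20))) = -0.00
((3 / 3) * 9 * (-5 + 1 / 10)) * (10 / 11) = -441 / 11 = -40.09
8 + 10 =18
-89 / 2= -44.50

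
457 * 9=4113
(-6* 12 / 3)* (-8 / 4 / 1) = 48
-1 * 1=-1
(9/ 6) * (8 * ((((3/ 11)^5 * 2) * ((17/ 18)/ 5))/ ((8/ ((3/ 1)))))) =4131/ 1610510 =0.00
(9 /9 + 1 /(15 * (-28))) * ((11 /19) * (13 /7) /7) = 59917 /391020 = 0.15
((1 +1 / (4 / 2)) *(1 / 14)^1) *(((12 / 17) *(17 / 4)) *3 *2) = 27 / 14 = 1.93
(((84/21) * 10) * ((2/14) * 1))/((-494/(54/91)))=-1080/157339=-0.01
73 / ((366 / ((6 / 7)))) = 73 / 427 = 0.17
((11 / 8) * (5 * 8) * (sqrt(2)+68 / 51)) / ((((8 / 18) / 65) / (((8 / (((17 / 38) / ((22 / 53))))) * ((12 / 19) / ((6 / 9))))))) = 67953600 / 901+50965200 * sqrt(2) / 901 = 155415.40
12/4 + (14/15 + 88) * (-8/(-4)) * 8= 21389/15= 1425.93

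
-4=-4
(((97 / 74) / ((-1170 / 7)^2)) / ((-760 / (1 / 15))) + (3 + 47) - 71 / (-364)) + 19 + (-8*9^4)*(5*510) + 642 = -1081942627923173283271 / 8083628280000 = -133843688.80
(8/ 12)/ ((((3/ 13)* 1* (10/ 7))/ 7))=637/ 45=14.16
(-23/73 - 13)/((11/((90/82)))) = -43740/32923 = -1.33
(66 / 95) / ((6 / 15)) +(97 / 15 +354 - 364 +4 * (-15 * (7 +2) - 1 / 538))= -541.80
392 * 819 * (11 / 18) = 196196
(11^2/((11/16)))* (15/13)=2640/13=203.08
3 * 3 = 9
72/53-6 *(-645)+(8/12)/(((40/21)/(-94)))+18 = 3856.46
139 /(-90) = -1.54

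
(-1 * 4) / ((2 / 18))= -36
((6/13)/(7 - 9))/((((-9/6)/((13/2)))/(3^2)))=9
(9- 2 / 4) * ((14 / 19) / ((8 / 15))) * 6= 5355 / 76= 70.46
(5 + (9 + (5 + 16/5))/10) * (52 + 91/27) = 16744/45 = 372.09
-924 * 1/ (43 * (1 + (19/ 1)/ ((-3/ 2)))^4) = -10692/ 9218125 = -0.00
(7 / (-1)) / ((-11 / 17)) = 119 / 11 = 10.82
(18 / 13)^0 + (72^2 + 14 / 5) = 25939 / 5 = 5187.80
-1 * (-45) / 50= 9 / 10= 0.90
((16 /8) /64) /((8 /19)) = 0.07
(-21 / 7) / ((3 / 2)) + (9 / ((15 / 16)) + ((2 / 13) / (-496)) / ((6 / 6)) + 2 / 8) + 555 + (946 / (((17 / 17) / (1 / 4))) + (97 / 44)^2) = 3137254249 / 3901040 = 804.21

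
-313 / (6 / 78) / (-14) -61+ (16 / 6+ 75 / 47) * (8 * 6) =285729 / 658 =434.24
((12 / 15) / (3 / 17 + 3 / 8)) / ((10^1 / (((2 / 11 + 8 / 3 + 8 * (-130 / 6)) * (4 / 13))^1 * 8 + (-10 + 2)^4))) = 428985344 / 804375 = 533.32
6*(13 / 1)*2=156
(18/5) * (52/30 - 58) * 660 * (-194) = 129678912/5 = 25935782.40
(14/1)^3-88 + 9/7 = 18601/7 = 2657.29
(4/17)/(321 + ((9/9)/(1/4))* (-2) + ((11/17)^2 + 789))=68/318599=0.00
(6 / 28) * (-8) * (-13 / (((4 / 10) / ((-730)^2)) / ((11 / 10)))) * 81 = 2645391728.57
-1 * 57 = -57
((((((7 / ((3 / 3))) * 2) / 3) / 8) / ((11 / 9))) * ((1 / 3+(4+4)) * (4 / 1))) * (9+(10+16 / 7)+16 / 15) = 11735 / 33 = 355.61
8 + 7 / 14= 17 / 2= 8.50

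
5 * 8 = 40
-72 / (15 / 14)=-67.20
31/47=0.66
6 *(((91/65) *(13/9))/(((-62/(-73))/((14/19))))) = 93002/8835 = 10.53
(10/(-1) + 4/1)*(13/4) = -39/2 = -19.50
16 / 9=1.78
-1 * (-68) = 68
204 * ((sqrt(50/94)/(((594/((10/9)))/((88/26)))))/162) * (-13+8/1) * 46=-782000 * sqrt(47)/4008771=-1.34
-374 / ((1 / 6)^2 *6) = -2244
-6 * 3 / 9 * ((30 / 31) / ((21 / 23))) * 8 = -3680 / 217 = -16.96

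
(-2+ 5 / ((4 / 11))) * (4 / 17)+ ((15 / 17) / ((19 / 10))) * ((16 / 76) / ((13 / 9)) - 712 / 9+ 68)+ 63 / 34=-227197 / 478686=-0.47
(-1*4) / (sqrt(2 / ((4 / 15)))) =-4*sqrt(30) / 15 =-1.46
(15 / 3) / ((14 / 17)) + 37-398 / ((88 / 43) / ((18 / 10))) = -472761 / 1540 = -306.99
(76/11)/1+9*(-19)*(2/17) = -2470/187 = -13.21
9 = 9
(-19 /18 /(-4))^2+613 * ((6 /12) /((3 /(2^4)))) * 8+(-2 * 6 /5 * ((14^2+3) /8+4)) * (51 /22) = 334802237 /25920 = 12916.75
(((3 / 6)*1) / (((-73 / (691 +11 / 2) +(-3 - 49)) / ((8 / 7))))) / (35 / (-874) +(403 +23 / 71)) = -24697492 / 908196029289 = -0.00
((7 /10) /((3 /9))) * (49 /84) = 49 /40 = 1.22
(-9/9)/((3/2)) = -2/3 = -0.67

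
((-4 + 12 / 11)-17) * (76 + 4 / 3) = -16936 / 11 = -1539.64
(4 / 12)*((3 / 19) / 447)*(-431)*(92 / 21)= -39652 / 178353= -0.22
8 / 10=4 / 5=0.80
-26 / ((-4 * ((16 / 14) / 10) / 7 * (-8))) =-3185 / 64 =-49.77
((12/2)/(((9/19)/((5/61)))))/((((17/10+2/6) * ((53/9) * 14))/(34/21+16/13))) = 2217300/125624681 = 0.02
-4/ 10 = -2/ 5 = -0.40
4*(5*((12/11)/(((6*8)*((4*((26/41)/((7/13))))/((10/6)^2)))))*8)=35875/16731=2.14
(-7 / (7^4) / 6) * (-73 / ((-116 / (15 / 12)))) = -365 / 954912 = -0.00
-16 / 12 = -1.33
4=4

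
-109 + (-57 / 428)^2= -19963807 / 183184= -108.98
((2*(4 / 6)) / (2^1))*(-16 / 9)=-32 / 27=-1.19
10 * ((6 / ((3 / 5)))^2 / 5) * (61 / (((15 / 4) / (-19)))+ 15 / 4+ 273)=-19390 / 3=-6463.33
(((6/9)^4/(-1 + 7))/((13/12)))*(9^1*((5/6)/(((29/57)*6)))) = 760/10179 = 0.07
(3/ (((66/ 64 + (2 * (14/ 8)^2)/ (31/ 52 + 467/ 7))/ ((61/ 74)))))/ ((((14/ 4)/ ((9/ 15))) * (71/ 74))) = 860867136/ 2186494345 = 0.39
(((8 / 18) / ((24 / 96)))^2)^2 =65536 / 6561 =9.99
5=5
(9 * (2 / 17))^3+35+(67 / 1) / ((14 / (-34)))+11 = -3973097 / 34391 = -115.53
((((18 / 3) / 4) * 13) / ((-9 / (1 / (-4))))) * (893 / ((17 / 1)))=11609 / 408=28.45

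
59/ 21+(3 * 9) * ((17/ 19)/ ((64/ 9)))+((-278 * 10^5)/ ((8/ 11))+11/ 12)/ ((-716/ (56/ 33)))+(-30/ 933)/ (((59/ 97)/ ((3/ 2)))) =22796988331469467/ 251616754368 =90602.03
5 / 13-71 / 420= 0.22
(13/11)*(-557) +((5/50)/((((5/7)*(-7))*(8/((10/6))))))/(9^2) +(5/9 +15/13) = -1825193663/2779920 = -656.56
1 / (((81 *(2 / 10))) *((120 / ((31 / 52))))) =31 / 101088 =0.00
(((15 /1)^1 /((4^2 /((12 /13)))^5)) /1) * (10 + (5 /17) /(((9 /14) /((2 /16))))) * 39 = 7478325 /1988759552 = 0.00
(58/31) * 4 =232/31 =7.48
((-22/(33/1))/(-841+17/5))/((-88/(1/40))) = -0.00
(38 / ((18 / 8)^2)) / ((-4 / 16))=-2432 / 81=-30.02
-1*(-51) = 51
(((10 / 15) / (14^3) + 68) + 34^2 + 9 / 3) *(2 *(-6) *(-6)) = 30301998 / 343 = 88344.02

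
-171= -171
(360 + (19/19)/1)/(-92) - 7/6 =-1405/276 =-5.09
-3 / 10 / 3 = -1 / 10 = -0.10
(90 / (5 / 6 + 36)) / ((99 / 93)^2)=57660 / 26741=2.16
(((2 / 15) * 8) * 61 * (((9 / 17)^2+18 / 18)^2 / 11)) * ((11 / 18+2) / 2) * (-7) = -2197956880 / 24805737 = -88.61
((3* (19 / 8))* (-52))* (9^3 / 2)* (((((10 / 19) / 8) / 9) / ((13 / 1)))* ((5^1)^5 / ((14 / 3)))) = -11390625 / 224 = -50851.00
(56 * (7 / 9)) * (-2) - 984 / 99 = -9608 / 99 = -97.05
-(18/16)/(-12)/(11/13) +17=6023/352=17.11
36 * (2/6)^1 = 12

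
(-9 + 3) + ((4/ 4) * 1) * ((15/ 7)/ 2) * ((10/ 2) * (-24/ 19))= -1698/ 133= -12.77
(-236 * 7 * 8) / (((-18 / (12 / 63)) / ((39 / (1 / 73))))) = 3583424 / 9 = 398158.22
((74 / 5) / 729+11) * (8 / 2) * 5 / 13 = 160676 / 9477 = 16.95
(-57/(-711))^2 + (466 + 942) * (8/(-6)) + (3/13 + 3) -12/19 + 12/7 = -181899948773/97116201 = -1873.01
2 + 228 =230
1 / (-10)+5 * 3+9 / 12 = 313 / 20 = 15.65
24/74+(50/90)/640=13861/42624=0.33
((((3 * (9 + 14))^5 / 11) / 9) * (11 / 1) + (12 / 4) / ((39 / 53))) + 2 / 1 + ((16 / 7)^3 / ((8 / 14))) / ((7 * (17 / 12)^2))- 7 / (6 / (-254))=671831362161355 / 3865953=173781564.90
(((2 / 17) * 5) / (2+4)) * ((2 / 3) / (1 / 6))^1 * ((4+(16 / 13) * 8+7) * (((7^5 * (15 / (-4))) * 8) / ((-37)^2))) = -910939400 / 302549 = -3010.88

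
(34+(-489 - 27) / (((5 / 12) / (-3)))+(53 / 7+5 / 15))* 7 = 394496 / 15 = 26299.73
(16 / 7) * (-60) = -960 / 7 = -137.14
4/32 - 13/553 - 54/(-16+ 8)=30311/4424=6.85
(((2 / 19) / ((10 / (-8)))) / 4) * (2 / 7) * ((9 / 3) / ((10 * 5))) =-6 / 16625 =-0.00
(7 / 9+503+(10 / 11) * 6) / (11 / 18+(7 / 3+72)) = 100828 / 14839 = 6.79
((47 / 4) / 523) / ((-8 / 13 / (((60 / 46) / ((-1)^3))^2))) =-137475 / 2213336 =-0.06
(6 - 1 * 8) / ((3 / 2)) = -4 / 3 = -1.33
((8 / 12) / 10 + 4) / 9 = 61 / 135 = 0.45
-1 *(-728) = 728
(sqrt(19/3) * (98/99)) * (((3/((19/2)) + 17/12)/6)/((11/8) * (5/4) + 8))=154840 * sqrt(57)/15794757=0.07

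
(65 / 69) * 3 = 2.83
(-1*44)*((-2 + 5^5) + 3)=-137544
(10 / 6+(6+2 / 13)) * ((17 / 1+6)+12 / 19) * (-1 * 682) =-93396490 / 741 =-126041.15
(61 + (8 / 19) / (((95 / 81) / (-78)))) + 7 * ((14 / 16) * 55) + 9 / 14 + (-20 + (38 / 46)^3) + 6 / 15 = 432263526071 / 1229840360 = 351.48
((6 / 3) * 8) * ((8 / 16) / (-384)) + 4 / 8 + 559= 26855 / 48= 559.48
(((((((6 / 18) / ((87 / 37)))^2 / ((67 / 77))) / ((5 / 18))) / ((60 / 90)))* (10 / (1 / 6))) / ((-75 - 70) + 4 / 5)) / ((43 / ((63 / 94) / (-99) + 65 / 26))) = -35292820 / 11729360561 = -0.00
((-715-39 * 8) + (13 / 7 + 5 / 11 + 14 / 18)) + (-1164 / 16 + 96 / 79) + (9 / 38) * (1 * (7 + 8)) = -4543116625 / 4160772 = -1091.89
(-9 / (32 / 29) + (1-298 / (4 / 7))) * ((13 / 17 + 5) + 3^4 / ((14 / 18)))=-221257443 / 3808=-58103.32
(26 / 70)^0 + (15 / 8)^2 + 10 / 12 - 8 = -509 / 192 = -2.65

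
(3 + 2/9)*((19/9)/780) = 551/63180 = 0.01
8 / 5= 1.60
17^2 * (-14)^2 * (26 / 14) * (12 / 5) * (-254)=-320637408 / 5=-64127481.60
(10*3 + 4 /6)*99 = 3036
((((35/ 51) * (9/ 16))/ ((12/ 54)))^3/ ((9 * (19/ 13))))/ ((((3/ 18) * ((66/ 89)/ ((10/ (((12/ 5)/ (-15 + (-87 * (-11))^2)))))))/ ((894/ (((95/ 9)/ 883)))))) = 294125397863750103616875/ 319644024832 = 920165481017.01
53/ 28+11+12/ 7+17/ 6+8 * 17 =12889/ 84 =153.44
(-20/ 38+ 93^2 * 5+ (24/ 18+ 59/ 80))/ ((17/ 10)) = 197204243/ 7752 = 25439.14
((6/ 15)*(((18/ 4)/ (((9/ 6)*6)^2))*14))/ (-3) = -14/ 135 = -0.10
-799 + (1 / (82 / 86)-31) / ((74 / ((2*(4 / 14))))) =-8487037 / 10619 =-799.23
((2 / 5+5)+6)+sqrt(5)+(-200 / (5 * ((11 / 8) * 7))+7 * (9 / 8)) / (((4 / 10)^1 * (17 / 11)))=sqrt(5)+165803 / 9520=19.65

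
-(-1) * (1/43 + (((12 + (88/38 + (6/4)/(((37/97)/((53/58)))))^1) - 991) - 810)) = -6252440393/3506564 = -1783.07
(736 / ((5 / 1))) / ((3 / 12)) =2944 / 5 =588.80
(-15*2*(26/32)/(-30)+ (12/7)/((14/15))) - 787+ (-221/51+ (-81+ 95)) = -1822057/2352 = -774.68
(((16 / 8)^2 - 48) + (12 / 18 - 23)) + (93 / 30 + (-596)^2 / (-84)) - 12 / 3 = -902159 / 210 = -4296.00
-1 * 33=-33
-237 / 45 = -79 / 15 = -5.27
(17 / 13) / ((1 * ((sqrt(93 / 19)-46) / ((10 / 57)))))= -7820 / 1564329-170 * sqrt(1767) / 29722251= -0.01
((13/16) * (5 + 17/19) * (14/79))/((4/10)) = 2.12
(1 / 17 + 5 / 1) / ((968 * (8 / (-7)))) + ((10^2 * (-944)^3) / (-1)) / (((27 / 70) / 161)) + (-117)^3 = 62405684214393322849 / 1777248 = 35113661241646.25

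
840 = 840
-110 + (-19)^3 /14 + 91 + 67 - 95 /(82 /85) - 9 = -157679 /287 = -549.40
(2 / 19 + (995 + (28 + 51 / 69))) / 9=149140 / 1311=113.76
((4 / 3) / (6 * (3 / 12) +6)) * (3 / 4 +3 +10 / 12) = 22 / 27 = 0.81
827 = 827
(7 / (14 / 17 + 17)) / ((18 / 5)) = 595 / 5454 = 0.11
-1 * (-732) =732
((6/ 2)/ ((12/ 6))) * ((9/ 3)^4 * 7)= 1701/ 2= 850.50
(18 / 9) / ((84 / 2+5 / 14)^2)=392 / 351649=0.00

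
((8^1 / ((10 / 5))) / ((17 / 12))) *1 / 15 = 16 / 85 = 0.19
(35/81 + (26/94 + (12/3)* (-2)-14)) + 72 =193048/3807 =50.71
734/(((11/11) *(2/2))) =734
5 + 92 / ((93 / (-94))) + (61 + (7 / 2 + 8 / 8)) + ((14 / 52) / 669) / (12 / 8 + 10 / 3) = -351667691 / 15637206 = -22.49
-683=-683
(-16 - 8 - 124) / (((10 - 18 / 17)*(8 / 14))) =-4403 / 152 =-28.97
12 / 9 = 4 / 3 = 1.33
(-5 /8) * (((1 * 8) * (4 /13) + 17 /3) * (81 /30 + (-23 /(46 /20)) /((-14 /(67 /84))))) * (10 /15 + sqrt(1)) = -15236605 /550368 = -27.68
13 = 13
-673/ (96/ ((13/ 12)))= -8749/ 1152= -7.59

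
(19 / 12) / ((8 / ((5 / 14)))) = 95 / 1344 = 0.07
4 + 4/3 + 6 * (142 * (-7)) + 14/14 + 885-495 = -16703/3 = -5567.67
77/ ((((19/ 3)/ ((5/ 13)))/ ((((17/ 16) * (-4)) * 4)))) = -19635/ 247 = -79.49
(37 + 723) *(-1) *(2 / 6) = -760 / 3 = -253.33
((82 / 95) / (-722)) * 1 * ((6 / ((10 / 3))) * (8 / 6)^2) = -656 / 171475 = -0.00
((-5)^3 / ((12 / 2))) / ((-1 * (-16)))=-125 / 96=-1.30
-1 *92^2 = -8464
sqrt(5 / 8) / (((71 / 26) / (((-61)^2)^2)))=179995933 * sqrt(10) / 142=4008430.41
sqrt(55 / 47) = sqrt(2585) / 47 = 1.08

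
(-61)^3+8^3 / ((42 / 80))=-4746121 / 21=-226005.76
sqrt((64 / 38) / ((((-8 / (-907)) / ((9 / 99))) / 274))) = 68.97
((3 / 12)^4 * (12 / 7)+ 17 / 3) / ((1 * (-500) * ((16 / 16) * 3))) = -0.00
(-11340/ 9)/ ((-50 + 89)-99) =21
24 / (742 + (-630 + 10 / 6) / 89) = 6408 / 196229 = 0.03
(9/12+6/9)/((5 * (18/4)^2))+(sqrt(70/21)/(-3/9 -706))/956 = 17/1215 -sqrt(30)/2025764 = 0.01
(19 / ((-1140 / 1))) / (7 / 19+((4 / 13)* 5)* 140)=-247 / 3197460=-0.00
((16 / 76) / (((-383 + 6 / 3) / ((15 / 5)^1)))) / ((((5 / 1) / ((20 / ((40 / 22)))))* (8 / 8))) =-44 / 12065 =-0.00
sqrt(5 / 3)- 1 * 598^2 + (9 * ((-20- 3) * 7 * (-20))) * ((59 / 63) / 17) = -6052128 / 17 + sqrt(15) / 3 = -356006.24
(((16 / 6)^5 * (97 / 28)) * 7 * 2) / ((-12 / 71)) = -28209152 / 729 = -38695.68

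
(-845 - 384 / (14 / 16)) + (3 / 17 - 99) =-1382.68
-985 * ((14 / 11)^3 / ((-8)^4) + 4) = -2685337535 / 681472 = -3940.50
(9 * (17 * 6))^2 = 842724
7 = 7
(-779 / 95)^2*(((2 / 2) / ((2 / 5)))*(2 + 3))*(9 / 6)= 5043 / 4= 1260.75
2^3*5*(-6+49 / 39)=-7400 / 39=-189.74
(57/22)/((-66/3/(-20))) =285/121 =2.36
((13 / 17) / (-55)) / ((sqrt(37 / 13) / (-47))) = 611 * sqrt(481) / 34595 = 0.39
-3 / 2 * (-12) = 18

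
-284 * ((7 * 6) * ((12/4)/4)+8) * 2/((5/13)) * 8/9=-2333344/45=-51852.09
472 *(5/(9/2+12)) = 143.03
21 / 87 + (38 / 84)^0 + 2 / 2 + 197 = 5778 / 29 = 199.24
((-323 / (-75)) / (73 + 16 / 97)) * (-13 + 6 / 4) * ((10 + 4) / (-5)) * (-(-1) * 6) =10088582 / 887125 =11.37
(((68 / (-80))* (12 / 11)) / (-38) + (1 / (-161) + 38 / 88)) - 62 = -41421913 / 672980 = -61.55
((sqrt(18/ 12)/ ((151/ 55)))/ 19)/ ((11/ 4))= 10 * sqrt(6)/ 2869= 0.01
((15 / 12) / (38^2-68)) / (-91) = -5 / 500864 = -0.00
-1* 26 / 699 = -26 / 699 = -0.04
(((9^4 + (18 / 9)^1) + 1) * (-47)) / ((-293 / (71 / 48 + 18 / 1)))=24037915 / 1172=20510.17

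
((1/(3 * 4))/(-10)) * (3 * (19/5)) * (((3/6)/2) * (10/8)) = -19/640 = -0.03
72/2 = 36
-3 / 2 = -1.50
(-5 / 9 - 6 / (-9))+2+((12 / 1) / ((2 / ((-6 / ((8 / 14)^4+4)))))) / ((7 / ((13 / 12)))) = 66947 / 88740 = 0.75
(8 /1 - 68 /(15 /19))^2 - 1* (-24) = 6128.82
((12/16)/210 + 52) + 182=65521/280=234.00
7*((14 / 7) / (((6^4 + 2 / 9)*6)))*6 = 63 / 5833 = 0.01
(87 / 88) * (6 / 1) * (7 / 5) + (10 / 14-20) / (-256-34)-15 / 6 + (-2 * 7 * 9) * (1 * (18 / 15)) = -6490391 / 44660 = -145.33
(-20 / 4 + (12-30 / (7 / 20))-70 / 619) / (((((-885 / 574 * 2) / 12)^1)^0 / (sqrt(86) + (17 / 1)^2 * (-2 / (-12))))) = -32903517 / 8666-341559 * sqrt(86) / 4333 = -4527.87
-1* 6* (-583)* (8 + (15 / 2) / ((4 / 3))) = 190641 / 4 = 47660.25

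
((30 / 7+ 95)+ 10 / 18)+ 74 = 10952 / 63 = 173.84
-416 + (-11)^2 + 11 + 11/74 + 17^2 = 381/74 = 5.15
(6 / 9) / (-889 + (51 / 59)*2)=-118 / 157047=-0.00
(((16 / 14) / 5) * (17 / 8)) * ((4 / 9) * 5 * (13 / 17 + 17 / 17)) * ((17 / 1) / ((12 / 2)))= 340 / 63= 5.40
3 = 3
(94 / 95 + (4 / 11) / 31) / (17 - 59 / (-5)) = 16217 / 466488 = 0.03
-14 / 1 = -14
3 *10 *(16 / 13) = 480 / 13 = 36.92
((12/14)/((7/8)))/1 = 48/49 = 0.98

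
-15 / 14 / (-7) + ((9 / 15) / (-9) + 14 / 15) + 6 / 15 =2087 / 1470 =1.42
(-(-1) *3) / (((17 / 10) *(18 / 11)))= 55 / 51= 1.08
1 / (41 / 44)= 44 / 41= 1.07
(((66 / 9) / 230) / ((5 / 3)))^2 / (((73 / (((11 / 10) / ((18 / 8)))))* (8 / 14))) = 9317 / 2172206250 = 0.00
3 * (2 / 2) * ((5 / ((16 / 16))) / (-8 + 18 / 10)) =-75 / 31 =-2.42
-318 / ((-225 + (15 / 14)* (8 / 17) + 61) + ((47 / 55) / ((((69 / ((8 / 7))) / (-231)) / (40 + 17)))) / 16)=8703660 / 4793681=1.82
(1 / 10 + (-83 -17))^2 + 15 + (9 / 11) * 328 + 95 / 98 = 553248089 / 53900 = 10264.34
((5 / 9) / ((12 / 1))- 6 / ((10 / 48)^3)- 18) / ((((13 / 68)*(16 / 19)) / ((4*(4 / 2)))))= -2971705621 / 87750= -33865.59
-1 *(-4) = 4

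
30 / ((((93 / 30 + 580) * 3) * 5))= 20 / 5831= 0.00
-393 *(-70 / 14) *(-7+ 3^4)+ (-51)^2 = 148011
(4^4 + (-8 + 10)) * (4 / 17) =1032 / 17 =60.71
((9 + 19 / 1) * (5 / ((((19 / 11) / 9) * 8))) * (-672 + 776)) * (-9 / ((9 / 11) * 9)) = -220220 / 19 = -11590.53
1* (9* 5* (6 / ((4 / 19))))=1282.50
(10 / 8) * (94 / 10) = 47 / 4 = 11.75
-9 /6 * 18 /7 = -27 /7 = -3.86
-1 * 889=-889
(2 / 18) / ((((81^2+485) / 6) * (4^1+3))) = 1 / 73983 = 0.00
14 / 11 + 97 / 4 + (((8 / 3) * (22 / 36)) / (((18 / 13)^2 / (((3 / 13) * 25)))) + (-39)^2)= 1551.43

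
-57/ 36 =-19/ 12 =-1.58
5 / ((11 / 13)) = 5.91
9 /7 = 1.29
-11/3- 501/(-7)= 1426/21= 67.90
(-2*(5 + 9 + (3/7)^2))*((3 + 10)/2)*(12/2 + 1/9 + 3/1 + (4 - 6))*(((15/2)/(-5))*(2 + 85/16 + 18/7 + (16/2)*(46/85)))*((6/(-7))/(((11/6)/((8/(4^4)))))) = -408.43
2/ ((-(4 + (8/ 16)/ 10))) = -0.49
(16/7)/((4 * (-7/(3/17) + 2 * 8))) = -12/497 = -0.02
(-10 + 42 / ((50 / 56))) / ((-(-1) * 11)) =926 / 275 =3.37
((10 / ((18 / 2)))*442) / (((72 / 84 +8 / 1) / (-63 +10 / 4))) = -935935 / 279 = -3354.61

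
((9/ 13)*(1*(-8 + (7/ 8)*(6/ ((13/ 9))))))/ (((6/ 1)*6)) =-227/ 2704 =-0.08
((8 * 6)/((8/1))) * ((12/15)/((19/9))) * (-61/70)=-6588/3325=-1.98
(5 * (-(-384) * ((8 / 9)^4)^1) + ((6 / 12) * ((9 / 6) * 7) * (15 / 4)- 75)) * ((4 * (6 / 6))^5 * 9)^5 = 76012578880597272821760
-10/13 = -0.77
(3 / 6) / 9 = 1 / 18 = 0.06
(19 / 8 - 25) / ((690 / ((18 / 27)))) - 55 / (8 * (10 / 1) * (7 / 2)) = -3163 / 14490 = -0.22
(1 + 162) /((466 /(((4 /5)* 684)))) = 222984 /1165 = 191.40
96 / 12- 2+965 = 971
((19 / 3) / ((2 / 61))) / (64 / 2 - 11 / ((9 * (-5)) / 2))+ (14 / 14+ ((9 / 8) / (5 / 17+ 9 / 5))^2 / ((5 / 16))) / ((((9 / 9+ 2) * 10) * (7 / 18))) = 19813533633 / 3242540560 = 6.11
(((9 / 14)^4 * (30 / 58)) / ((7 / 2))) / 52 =98415 / 202759648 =0.00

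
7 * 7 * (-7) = -343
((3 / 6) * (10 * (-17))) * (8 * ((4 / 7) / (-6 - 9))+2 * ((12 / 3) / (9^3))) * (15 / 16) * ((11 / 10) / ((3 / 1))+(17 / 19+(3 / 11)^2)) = 1467522841 / 46927188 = 31.27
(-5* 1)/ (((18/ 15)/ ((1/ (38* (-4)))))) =0.03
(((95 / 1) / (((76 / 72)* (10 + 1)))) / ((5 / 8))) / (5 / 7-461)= -0.03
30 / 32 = 15 / 16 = 0.94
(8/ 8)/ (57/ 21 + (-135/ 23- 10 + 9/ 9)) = -161/ 1957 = -0.08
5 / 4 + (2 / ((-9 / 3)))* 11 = -73 / 12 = -6.08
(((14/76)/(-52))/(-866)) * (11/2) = 77/3422432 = 0.00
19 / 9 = 2.11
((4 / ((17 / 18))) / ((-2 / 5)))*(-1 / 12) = 15 / 17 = 0.88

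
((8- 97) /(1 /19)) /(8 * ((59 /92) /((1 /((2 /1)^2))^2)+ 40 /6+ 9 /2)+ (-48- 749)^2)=-116679 /43841249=-0.00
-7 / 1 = -7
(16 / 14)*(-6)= -48 / 7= -6.86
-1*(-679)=679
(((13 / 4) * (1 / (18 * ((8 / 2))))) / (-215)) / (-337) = 13 / 20867040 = 0.00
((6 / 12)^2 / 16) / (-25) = -1 / 1600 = -0.00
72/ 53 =1.36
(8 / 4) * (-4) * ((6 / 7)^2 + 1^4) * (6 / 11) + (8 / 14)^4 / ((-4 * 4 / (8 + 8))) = -202736 / 26411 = -7.68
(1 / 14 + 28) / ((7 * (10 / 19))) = 7467 / 980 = 7.62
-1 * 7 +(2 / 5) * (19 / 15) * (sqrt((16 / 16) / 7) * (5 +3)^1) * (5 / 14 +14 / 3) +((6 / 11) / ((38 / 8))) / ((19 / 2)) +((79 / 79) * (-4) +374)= 32072 * sqrt(7) / 11025 +1441521 / 3971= 370.71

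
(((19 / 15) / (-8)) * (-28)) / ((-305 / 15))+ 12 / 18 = 821 / 1830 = 0.45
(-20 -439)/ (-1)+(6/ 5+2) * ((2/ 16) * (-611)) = 1073/ 5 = 214.60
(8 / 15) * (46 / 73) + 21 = 23363 / 1095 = 21.34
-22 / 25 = -0.88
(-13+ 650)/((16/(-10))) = -3185/8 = -398.12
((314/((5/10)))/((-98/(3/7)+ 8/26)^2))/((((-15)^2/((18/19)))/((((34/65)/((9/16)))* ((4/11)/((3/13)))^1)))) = 0.00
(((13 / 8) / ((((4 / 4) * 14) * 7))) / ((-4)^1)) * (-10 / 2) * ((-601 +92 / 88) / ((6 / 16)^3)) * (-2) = 6863480 / 14553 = 471.62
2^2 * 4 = 16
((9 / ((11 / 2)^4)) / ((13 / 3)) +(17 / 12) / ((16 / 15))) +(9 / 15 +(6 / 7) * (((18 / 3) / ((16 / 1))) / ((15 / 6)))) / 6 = 618978931 / 426345920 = 1.45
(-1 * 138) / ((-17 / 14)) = 1932 / 17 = 113.65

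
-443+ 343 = -100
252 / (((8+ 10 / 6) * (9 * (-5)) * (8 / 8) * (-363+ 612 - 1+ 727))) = -28 / 47125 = -0.00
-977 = -977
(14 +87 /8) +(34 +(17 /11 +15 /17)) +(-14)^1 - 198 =-225443 /1496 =-150.70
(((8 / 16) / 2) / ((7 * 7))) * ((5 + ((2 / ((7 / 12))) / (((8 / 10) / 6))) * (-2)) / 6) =-325 / 8232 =-0.04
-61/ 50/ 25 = -61/ 1250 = -0.05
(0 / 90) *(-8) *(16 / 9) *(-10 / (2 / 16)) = 0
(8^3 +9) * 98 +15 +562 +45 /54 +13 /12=619643 /12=51636.92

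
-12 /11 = -1.09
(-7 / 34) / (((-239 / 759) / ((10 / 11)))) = 2415 / 4063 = 0.59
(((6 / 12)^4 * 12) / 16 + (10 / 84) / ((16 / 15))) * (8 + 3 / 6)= 1207 / 896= 1.35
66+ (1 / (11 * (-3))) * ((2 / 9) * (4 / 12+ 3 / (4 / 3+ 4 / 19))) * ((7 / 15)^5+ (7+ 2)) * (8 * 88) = -21225159862 / 676603125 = -31.37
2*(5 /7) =10 /7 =1.43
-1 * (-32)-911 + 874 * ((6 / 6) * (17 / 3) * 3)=13979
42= 42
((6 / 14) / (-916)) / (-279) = 0.00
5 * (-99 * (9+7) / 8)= -990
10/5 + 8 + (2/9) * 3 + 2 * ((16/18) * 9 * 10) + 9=179.67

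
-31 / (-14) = 31 / 14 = 2.21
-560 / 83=-6.75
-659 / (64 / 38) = -12521 / 32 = -391.28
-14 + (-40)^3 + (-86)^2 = -56618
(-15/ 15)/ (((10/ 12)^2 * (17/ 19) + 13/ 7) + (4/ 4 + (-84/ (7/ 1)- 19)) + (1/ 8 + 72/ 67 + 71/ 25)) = 16039800/ 376644743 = 0.04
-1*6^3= -216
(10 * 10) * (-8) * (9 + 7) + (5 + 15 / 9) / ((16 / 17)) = -153515 / 12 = -12792.92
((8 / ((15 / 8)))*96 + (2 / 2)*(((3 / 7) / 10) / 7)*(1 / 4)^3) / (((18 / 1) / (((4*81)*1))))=115605531 / 15680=7372.80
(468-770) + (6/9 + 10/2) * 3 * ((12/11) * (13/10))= -15284/55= -277.89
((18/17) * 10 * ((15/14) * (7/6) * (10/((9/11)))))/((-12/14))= -9625/51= -188.73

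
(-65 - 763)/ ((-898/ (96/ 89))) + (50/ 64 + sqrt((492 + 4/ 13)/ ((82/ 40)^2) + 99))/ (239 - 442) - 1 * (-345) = 89814574319/ 259586656 - sqrt(61404811)/ 108199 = 345.92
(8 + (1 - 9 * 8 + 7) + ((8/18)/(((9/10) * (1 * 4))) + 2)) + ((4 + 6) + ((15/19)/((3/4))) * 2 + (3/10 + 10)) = -484343/15390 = -31.47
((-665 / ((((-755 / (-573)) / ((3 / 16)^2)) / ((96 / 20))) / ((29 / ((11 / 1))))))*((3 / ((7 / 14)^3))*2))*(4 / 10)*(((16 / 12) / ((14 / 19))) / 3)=-107977266 / 41525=-2600.30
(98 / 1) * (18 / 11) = 1764 / 11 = 160.36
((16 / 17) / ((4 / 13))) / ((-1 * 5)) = -52 / 85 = -0.61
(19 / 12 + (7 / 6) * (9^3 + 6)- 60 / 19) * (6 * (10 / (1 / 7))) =6830285 / 19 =359488.68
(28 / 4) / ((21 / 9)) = 3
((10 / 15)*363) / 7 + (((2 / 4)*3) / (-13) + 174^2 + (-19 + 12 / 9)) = 16539863 / 546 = 30292.79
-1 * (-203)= 203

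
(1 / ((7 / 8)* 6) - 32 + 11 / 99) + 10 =-1367 / 63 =-21.70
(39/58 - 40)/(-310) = 2281/17980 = 0.13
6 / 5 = 1.20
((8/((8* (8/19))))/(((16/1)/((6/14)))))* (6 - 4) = 57/448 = 0.13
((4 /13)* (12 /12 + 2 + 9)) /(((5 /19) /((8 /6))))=1216 /65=18.71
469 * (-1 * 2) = -938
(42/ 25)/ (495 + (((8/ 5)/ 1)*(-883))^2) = 6/ 7130353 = 0.00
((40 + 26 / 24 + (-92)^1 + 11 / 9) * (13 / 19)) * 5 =-116285 / 684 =-170.01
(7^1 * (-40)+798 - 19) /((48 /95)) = 47405 /48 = 987.60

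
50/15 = 10/3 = 3.33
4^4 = 256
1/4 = 0.25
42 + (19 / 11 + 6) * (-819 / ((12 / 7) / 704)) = -2598918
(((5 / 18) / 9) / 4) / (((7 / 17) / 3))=85 / 1512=0.06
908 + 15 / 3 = 913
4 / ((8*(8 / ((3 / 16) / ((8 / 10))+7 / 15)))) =673 / 15360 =0.04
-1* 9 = -9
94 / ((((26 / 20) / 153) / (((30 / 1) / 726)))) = 719100 / 1573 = 457.15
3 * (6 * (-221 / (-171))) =442 / 19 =23.26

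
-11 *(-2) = 22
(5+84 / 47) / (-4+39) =319 / 1645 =0.19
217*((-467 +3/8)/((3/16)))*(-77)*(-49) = -6112720306/3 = -2037573435.33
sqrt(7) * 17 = 17 * sqrt(7) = 44.98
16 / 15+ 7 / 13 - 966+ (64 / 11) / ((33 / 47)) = -22559377 / 23595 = -956.11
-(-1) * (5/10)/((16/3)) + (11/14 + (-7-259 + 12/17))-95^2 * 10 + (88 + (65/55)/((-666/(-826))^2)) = -420014876315297/4644918432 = -90424.60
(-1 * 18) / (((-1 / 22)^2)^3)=-2040838272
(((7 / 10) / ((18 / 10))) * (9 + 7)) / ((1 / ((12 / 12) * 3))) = 56 / 3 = 18.67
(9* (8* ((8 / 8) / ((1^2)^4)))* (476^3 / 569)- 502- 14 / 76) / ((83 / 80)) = 11802688932360 / 897313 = 13153368.93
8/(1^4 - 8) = -8/7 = -1.14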